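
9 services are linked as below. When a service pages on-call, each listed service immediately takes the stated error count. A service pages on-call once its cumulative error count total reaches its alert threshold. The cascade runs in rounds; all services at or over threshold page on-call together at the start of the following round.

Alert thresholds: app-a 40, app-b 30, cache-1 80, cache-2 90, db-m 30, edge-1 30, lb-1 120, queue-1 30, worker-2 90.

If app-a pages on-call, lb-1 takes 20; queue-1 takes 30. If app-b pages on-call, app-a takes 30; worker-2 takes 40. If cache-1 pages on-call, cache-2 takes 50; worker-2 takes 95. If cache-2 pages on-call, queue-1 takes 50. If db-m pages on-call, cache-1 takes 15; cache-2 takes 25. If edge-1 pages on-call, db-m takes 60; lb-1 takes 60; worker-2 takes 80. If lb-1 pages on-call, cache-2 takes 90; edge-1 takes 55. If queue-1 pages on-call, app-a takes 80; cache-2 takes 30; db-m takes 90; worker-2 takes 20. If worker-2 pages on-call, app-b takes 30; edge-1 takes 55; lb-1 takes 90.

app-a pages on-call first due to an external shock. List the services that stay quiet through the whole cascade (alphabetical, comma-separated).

Round 1 — app-a pages on-call (initial).
  lb-1: +20 → 20 < 120
  queue-1: +30 → 30 ≥ 30
Round 2 — queue-1 pages on-call.
  cache-2: +30 → 30 < 90
  db-m: +90 → 90 ≥ 30
  worker-2: +20 → 20 < 90
Round 3 — db-m pages on-call.
  cache-1: +15 → 15 < 80
  cache-2: +25 → 55 < 90
No further pages.

app-b, cache-1, cache-2, edge-1, lb-1, worker-2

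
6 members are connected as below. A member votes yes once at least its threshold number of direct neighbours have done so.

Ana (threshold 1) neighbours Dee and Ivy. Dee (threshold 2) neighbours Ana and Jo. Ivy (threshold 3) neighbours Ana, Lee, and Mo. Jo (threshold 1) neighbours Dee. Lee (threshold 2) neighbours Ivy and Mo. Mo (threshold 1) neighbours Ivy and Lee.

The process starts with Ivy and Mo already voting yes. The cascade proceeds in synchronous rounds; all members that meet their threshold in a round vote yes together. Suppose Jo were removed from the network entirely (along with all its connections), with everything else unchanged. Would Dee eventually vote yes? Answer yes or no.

no

With Jo removed:
Round 1 — Ivy, Mo vote yes (initial).
Round 2 — checking thresholds:
  Ana: 1 of 2 neighbours ≥ 1, votes yes.
  Lee: 2 of 2 neighbours ≥ 2, votes yes.
Round 3 — no new yes votes; cascade stops.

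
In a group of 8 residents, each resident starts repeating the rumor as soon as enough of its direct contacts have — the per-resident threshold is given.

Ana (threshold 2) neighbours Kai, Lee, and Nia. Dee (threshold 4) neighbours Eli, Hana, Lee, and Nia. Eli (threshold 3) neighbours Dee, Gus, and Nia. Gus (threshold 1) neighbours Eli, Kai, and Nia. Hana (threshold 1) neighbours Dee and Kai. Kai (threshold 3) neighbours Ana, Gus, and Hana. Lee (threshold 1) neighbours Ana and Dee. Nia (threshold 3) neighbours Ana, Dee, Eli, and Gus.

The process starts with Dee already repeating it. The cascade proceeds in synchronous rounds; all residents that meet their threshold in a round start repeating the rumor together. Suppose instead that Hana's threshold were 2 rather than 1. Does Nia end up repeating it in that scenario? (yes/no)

no

With Hana's threshold at 2:
Round 1 — Dee starts repeating the rumor (initial).
Round 2 — checking thresholds:
  Eli: 1 of 3 neighbours < 3, holds.
  Hana: 1 of 2 neighbours < 2, holds.
  Lee: 1 of 2 neighbours ≥ 1, starts repeating the rumor.
  Nia: 1 of 4 neighbours < 3, holds.
Round 3 — no new spreads; cascade stops.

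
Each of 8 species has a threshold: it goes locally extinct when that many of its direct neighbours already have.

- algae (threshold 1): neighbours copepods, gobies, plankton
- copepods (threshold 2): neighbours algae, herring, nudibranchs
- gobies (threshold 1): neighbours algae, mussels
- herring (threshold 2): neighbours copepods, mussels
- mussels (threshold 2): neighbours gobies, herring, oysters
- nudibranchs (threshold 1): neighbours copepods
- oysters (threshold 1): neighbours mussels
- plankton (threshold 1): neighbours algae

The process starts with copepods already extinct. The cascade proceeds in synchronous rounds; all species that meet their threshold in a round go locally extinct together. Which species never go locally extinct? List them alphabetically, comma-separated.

Round 1 — copepods goes locally extinct (initial).
Round 2 — checking thresholds:
  algae: 1 of 3 neighbours ≥ 1, goes locally extinct.
  herring: 1 of 2 neighbours < 2, holds.
  nudibranchs: 1 of 1 neighbours ≥ 1, goes locally extinct.
Round 3 — checking thresholds:
  gobies: 1 of 2 neighbours ≥ 1, goes locally extinct.
  herring: 1 of 2 neighbours < 2, holds.
  plankton: 1 of 1 neighbours ≥ 1, goes locally extinct.
Round 4 — no new extinctions; cascade stops.

herring, mussels, oysters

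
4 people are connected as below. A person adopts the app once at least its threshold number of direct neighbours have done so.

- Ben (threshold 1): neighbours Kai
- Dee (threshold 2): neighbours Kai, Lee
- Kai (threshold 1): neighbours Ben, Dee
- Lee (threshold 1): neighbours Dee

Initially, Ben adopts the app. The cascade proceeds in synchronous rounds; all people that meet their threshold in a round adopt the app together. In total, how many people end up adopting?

Round 1 — Ben adopts the app (initial).
Round 2 — checking thresholds:
  Kai: 1 of 2 neighbours ≥ 1, adopts the app.
Round 3 — no new adoptions; cascade stops.

2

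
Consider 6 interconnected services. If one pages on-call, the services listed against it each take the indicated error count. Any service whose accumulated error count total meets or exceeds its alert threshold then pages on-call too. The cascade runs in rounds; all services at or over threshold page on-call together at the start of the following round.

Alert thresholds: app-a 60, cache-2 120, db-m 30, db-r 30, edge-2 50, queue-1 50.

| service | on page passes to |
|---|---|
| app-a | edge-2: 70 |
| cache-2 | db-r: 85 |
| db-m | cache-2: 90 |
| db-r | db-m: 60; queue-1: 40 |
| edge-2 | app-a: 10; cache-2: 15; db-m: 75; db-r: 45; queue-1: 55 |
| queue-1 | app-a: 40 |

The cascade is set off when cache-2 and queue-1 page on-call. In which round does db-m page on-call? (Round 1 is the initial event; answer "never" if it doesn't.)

Round 1 — cache-2, queue-1 page on-call (initial).
  app-a: +40 → 40 < 60
  db-r: +85 → 85 ≥ 30
Round 2 — db-r pages on-call.
  db-m: +60 → 60 ≥ 30
Round 3 — db-m pages on-call.
No further pages.

3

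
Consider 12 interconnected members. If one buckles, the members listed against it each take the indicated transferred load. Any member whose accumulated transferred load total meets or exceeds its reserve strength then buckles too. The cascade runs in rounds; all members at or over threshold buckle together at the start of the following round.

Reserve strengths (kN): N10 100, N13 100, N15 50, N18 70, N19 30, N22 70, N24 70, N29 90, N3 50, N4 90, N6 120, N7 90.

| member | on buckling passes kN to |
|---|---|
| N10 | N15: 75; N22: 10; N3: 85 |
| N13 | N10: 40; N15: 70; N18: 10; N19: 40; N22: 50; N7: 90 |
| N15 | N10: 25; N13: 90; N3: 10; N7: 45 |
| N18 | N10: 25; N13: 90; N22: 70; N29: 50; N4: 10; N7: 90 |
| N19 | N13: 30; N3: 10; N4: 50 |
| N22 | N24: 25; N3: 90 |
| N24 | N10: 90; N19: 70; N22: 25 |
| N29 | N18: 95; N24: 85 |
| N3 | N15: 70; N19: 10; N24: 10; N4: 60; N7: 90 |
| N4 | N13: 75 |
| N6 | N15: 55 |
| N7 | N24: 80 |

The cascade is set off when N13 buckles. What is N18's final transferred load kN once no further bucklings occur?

Round 1 — N13 buckles (initial).
  N10: +40 → 40 < 100
  N15: +70 → 70 ≥ 50
  N18: +10 → 10 < 70
  N19: +40 → 40 ≥ 30
  N22: +50 → 50 < 70
  N7: +90 → 90 ≥ 90
Round 2 — N15, N19, N7 buckle.
  N10: +25 → 65 < 100
  N24: +80 → 80 ≥ 70
  N3: +10+10 → 20 < 50
  N4: +50 → 50 < 90
Round 3 — N24 buckles.
  N10: +90 → 155 ≥ 100
  N22: +25 → 75 ≥ 70
Round 4 — N10, N22 buckle.
  N3: +85+90 → 195 ≥ 50
Round 5 — N3 buckles.
  N4: +60 → 110 ≥ 90
Round 6 — N4 buckles.
No further bucklings.

10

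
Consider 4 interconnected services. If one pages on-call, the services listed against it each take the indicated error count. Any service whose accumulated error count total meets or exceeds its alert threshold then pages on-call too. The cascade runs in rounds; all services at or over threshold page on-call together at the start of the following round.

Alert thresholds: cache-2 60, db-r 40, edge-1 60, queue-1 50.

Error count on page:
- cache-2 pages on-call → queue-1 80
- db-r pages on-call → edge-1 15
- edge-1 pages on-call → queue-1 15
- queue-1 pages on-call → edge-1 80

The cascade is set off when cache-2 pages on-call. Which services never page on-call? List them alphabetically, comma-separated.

Round 1 — cache-2 pages on-call (initial).
  queue-1: +80 → 80 ≥ 50
Round 2 — queue-1 pages on-call.
  edge-1: +80 → 80 ≥ 60
Round 3 — edge-1 pages on-call.
No further pages.

db-r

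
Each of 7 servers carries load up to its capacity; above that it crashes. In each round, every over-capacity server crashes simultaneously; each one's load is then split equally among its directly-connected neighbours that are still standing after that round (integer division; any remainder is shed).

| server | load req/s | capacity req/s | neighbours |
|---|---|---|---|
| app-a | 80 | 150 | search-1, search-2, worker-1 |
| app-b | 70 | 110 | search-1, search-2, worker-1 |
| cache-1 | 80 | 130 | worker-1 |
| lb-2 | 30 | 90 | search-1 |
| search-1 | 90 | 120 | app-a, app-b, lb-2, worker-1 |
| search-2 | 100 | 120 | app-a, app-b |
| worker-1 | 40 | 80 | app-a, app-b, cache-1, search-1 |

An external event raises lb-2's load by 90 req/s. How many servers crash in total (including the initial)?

Round 1 — lb-2 at 120 > 90. lb-2 crashes.
  lb-2 sheds 120 req/s to search-1: 120 each.
    search-1: 90+120 = 210 > 120
Round 2 — search-1 crashes.
  search-1 sheds 210 req/s to app-a, app-b, worker-1: 70 each.
    app-a: 80+70 = 150 ≤ 150
    app-b: 70+70 = 140 > 110
    worker-1: 40+70 = 110 > 80
Round 3 — app-b, worker-1 crash.
  app-b sheds 140 req/s to search-2: 140 each.
    search-2: 100+140 = 240 > 120
  worker-1 sheds 110 req/s to app-a, cache-1: 55 each.
    app-a: 150+55 = 205 > 150
    cache-1: 80+55 = 135 > 130
Round 4 — app-a, cache-1, search-2 crash.
  app-a sheds 205 req/s: no online neighbours, lost.
  cache-1 sheds 135 req/s: no online neighbours, lost.
  search-2 sheds 240 req/s: no online neighbours, lost.
No further crashes.

7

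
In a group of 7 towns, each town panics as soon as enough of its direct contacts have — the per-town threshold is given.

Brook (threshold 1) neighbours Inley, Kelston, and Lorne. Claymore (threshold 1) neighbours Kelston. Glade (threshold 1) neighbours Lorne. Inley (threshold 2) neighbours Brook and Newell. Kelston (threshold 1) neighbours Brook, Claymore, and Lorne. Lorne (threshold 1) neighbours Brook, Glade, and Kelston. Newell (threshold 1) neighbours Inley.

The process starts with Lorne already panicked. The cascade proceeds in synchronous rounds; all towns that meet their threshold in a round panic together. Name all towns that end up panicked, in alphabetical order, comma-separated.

Round 1 — Lorne panics (initial).
Round 2 — checking thresholds:
  Brook: 1 of 3 neighbours ≥ 1, panics.
  Glade: 1 of 1 neighbours ≥ 1, panics.
  Kelston: 1 of 3 neighbours ≥ 1, panics.
Round 3 — checking thresholds:
  Claymore: 1 of 1 neighbours ≥ 1, panics.
  Inley: 1 of 2 neighbours < 2, not yet.
Round 4 — no new panics; cascade stops.

Brook, Claymore, Glade, Kelston, Lorne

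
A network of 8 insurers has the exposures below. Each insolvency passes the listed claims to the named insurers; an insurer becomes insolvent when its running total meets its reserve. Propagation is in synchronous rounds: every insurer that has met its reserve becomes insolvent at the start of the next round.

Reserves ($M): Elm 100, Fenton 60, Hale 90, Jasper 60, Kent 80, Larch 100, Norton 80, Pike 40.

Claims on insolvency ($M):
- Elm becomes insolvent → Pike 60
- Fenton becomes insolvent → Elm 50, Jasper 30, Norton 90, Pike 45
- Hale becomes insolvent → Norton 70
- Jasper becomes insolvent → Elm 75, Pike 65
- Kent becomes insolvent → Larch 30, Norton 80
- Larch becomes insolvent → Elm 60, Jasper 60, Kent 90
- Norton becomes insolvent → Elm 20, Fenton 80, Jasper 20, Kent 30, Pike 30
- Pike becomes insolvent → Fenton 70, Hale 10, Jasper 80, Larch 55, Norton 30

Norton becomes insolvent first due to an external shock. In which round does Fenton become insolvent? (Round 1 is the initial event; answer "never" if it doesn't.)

Round 1 — Norton becomes insolvent (initial).
  Elm: +20 → 20 < 100
  Fenton: +80 → 80 ≥ 60
  Jasper: +20 → 20 < 60
  Kent: +30 → 30 < 80
  Pike: +30 → 30 < 40
Round 2 — Fenton becomes insolvent.
  Elm: +50 → 70 < 100
  Jasper: +30 → 50 < 60
  Pike: +45 → 75 ≥ 40
Round 3 — Pike becomes insolvent.
  Hale: +10 → 10 < 90
  Jasper: +80 → 130 ≥ 60
  Larch: +55 → 55 < 100
Round 4 — Jasper becomes insolvent.
  Elm: +75 → 145 ≥ 100
Round 5 — Elm becomes insolvent.
No further insolvencies.

2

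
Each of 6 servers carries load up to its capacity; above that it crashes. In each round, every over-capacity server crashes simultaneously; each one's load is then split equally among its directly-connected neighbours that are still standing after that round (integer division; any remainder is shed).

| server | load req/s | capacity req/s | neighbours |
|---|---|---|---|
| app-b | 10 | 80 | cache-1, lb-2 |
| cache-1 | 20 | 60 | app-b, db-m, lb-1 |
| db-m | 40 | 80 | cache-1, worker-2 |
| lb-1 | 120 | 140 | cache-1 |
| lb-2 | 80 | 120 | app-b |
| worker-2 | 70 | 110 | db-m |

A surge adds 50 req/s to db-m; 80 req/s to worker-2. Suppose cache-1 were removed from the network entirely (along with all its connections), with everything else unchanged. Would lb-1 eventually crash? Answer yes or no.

With cache-1 removed:
Round 1 — db-m at 90 > 80; worker-2 at 150 > 110. db-m, worker-2 crash.
  db-m sheds 90 req/s: no online neighbours, lost.
  worker-2 sheds 150 req/s: no online neighbours, lost.
No further crashes.

no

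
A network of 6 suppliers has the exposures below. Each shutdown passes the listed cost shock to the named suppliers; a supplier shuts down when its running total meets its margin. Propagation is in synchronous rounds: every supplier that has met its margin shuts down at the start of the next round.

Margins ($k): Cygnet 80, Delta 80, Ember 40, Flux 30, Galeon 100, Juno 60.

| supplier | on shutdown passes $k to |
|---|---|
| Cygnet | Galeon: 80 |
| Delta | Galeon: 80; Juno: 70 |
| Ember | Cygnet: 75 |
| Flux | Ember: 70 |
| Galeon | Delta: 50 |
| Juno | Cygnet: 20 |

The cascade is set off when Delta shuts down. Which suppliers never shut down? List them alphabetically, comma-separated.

Round 1 — Delta shuts down (initial).
  Galeon: +80 → 80 < 100
  Juno: +70 → 70 ≥ 60
Round 2 — Juno shuts down.
  Cygnet: +20 → 20 < 80
No further shutdowns.

Cygnet, Ember, Flux, Galeon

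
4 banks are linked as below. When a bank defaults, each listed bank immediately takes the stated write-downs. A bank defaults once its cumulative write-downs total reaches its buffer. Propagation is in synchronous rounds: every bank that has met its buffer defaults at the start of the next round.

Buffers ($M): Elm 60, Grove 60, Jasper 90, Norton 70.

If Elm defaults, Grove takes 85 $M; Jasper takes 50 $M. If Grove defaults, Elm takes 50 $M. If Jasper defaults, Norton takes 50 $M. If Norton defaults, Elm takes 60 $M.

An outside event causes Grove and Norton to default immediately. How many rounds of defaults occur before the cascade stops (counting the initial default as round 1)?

2

Round 1 — Grove, Norton default (initial).
  Elm: +50+60 → 110 ≥ 60
Round 2 — Elm defaults.
  Jasper: +50 → 50 < 90
No further defaults.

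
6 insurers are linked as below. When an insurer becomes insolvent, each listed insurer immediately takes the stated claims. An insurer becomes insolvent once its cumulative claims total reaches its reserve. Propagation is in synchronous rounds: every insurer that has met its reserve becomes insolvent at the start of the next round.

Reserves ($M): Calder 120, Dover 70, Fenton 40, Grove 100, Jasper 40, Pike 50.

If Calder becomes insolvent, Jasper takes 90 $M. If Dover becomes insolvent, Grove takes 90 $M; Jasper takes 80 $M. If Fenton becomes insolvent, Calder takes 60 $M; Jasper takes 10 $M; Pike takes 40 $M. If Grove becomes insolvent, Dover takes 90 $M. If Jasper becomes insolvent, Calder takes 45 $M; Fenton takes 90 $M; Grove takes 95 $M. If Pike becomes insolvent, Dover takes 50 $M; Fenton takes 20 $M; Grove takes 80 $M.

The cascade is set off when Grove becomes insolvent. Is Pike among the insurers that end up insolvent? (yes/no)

no

Round 1 — Grove becomes insolvent (initial).
  Dover: +90 → 90 ≥ 70
Round 2 — Dover becomes insolvent.
  Jasper: +80 → 80 ≥ 40
Round 3 — Jasper becomes insolvent.
  Calder: +45 → 45 < 120
  Fenton: +90 → 90 ≥ 40
Round 4 — Fenton becomes insolvent.
  Calder: +60 → 105 < 120
  Pike: +40 → 40 < 50
No further insolvencies.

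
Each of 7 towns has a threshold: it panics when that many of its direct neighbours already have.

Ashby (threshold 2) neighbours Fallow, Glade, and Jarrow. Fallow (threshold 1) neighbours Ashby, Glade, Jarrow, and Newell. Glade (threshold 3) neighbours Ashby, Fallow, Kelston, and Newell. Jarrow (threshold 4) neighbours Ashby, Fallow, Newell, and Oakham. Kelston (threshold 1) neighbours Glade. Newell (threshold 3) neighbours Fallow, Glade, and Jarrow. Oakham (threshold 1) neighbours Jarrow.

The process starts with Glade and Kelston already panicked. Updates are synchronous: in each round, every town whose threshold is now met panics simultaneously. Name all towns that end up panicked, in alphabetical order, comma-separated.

Round 1 — Glade, Kelston panic (initial).
Round 2 — checking thresholds:
  Ashby: 1 of 3 neighbours < 2, holds.
  Fallow: 1 of 4 neighbours ≥ 1, panics.
  Newell: 1 of 3 neighbours < 3, holds.
Round 3 — checking thresholds:
  Ashby: 2 of 3 neighbours ≥ 2, panics.
  Jarrow: 1 of 4 neighbours < 4, holds.
  Newell: 2 of 3 neighbours < 3, holds.
Round 4 — no new panics; cascade stops.

Ashby, Fallow, Glade, Kelston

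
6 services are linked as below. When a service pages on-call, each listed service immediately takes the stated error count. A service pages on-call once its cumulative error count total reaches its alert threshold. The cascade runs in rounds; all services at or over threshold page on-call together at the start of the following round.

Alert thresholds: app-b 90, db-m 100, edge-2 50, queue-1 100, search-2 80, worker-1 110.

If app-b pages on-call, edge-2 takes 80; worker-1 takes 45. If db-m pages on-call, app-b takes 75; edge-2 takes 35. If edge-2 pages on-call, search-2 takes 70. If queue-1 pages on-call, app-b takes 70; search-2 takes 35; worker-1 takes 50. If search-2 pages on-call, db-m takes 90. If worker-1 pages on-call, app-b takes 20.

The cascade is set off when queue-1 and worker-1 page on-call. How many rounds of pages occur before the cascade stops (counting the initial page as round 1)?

4

Round 1 — queue-1, worker-1 page on-call (initial).
  app-b: +70+20 → 90 ≥ 90
  search-2: +35 → 35 < 80
Round 2 — app-b pages on-call.
  edge-2: +80 → 80 ≥ 50
Round 3 — edge-2 pages on-call.
  search-2: +70 → 105 ≥ 80
Round 4 — search-2 pages on-call.
  db-m: +90 → 90 < 100
No further pages.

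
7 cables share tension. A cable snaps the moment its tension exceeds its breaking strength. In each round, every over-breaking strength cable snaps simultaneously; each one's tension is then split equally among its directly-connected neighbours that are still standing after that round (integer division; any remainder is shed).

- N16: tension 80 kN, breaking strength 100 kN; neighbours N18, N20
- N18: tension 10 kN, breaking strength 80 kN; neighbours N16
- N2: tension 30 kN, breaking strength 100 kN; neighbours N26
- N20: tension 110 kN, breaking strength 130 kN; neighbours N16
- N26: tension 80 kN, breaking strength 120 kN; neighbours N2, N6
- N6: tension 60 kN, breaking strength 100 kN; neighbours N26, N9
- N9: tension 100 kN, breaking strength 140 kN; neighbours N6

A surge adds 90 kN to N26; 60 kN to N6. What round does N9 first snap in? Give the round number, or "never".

Round 1 — N26 at 170 > 120; N6 at 120 > 100. N26, N6 snap.
  N26 sheds 170 kN to N2: 170 each.
    N2: 30+170 = 200 > 100
  N6 sheds 120 kN to N9: 120 each.
    N9: 100+120 = 220 > 140
Round 2 — N2, N9 snap.
  N2 sheds 200 kN: no online neighbours, lost.
  N9 sheds 220 kN: no online neighbours, lost.
No further breaks.

2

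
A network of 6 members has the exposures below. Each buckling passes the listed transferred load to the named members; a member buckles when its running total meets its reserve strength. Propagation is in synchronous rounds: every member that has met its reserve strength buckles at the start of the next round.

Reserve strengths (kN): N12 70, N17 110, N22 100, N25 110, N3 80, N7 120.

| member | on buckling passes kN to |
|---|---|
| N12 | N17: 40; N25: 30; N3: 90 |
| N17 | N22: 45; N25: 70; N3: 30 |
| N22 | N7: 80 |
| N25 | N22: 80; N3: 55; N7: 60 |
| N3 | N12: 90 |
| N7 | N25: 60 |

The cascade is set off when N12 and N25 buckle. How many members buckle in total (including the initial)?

3

Round 1 — N12, N25 buckle (initial).
  N17: +40 → 40 < 110
  N22: +80 → 80 < 100
  N3: +90+55 → 145 ≥ 80
  N7: +60 → 60 < 120
Round 2 — N3 buckles.
No further bucklings.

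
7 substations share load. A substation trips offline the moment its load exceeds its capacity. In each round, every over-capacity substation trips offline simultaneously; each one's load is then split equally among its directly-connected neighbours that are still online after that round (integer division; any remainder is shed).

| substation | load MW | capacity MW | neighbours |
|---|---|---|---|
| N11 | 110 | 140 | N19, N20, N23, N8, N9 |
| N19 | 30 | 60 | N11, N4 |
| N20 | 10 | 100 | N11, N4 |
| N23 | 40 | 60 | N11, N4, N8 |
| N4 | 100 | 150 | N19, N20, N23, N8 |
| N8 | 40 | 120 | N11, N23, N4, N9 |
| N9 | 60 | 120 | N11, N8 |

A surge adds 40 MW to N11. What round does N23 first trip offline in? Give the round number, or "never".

2

Round 1 — N11 at 150 > 140. N11 trips offline.
  N11 sheds 150 MW to N19, N20, N23, N8, N9: 30 each.
    N19: 30+30 = 60 ≤ 60
    N20: 10+30 = 40 ≤ 100
    N23: 40+30 = 70 > 60
    N8: 40+30 = 70 ≤ 120
    N9: 60+30 = 90 ≤ 120
Round 2 — N23 trips offline.
  N23 sheds 70 MW to N4, N8: 35 each.
    N4: 100+35 = 135 ≤ 150
    N8: 70+35 = 105 ≤ 120
No further trips.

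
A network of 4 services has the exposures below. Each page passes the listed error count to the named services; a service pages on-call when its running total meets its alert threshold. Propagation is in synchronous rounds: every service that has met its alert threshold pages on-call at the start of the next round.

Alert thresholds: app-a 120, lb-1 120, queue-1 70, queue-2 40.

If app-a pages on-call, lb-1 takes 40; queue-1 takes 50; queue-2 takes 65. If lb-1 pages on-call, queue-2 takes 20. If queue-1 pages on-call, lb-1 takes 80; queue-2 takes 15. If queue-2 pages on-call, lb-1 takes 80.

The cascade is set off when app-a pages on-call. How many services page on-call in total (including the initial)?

Round 1 — app-a pages on-call (initial).
  lb-1: +40 → 40 < 120
  queue-1: +50 → 50 < 70
  queue-2: +65 → 65 ≥ 40
Round 2 — queue-2 pages on-call.
  lb-1: +80 → 120 ≥ 120
Round 3 — lb-1 pages on-call.
No further pages.

3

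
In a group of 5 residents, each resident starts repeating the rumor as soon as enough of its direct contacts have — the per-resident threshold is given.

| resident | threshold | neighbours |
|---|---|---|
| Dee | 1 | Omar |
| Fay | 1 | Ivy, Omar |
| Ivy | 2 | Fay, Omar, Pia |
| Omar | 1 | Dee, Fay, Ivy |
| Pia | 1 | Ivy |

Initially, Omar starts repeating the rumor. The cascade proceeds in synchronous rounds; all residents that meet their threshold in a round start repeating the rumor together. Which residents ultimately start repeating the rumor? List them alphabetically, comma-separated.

Dee, Fay, Ivy, Omar, Pia

Round 1 — Omar starts repeating the rumor (initial).
Round 2 — checking thresholds:
  Dee: 1 of 1 neighbours ≥ 1, starts repeating the rumor.
  Fay: 1 of 2 neighbours ≥ 1, starts repeating the rumor.
  Ivy: 1 of 3 neighbours < 2, below threshold.
Round 3 — checking thresholds:
  Ivy: 2 of 3 neighbours ≥ 2, starts repeating the rumor.
Round 4 — checking thresholds:
  Pia: 1 of 1 neighbours ≥ 1, starts repeating the rumor.
Round 5 — no new spreads; cascade stops.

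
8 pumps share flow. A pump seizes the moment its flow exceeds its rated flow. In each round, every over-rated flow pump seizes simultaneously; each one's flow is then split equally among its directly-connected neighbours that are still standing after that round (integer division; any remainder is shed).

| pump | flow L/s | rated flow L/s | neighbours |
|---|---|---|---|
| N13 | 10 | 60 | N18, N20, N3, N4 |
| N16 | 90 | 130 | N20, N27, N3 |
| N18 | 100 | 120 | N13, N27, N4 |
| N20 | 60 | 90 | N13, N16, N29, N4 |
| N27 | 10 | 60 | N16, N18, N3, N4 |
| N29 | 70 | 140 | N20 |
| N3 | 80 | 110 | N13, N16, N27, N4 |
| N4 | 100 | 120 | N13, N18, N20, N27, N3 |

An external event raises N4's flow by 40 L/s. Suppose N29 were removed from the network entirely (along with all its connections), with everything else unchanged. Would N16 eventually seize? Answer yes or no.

yes

With N29 removed:
Round 1 — N4 at 140 > 120. N4 seizes.
  N4 sheds 140 L/s to N13, N18, N20, N27, N3: 28 each.
    N13: 10+28 = 38 ≤ 60
    N18: 100+28 = 128 > 120
    N20: 60+28 = 88 ≤ 90
    N27: 10+28 = 38 ≤ 60
    N3: 80+28 = 108 ≤ 110
Round 2 — N18 seizes.
  N18 sheds 128 L/s to N13, N27: 64 each.
    N13: 38+64 = 102 > 60
    N27: 38+64 = 102 > 60
Round 3 — N13, N27 seize.
  N13 sheds 102 L/s to N20, N3: 51 each.
    N20: 88+51 = 139 > 90
    N3: 108+51 = 159 > 110
  N27 sheds 102 L/s to N16, N3: 51 each.
    N16: 90+51 = 141 > 130
    N3: 159+51 = 210 > 110
Round 4 — N16, N20, N3 seize.
  N16 sheds 141 L/s: no online neighbours, lost.
  N20 sheds 139 L/s: no online neighbours, lost.
  N3 sheds 210 L/s: no online neighbours, lost.
No further seizures.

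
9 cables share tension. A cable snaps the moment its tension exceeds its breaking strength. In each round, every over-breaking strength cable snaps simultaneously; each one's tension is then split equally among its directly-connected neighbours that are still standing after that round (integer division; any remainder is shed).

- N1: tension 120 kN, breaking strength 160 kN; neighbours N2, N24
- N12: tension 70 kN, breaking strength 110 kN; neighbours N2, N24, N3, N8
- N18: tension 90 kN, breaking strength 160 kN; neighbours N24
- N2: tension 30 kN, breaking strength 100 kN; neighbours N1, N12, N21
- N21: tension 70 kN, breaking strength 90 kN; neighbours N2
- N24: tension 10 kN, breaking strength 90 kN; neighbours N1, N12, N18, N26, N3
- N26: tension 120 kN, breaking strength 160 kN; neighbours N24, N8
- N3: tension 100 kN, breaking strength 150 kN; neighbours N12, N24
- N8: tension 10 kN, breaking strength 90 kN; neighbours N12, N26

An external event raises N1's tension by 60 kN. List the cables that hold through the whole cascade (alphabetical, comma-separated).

Round 1 — N1 at 180 > 160. N1 snaps.
  N1 sheds 180 kN to N2, N24: 90 each.
    N2: 30+90 = 120 > 100
    N24: 10+90 = 100 > 90
Round 2 — N2, N24 snap.
  N2 sheds 120 kN to N12, N21: 60 each.
    N12: 70+60 = 130 > 110
    N21: 70+60 = 130 > 90
  N24 sheds 100 kN to N12, N18, N26, N3: 25 each.
    N12: 130+25 = 155 > 110
    N18: 90+25 = 115 ≤ 160
    N26: 120+25 = 145 ≤ 160
    N3: 100+25 = 125 ≤ 150
Round 3 — N12, N21 snap.
  N12 sheds 155 kN to N3, N8: 77 each (1 lost).
    N3: 125+77 = 202 > 150
    N8: 10+77 = 87 ≤ 90
  N21 sheds 130 kN: no online neighbours, lost.
Round 4 — N3 snaps.
  N3 sheds 202 kN: no online neighbours, lost.
No further breaks.

N18, N26, N8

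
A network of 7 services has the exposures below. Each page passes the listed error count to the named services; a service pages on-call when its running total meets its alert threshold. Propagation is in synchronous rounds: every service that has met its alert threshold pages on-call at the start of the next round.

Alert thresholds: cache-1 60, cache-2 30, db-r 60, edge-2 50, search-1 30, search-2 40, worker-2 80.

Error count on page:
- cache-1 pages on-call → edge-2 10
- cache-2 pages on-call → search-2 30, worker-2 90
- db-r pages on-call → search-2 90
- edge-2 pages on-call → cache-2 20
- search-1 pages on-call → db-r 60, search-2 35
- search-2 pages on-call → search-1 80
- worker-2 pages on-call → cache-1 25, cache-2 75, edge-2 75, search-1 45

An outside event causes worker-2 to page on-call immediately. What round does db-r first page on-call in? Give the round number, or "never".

3

Round 1 — worker-2 pages on-call (initial).
  cache-1: +25 → 25 < 60
  cache-2: +75 → 75 ≥ 30
  edge-2: +75 → 75 ≥ 50
  search-1: +45 → 45 ≥ 30
Round 2 — cache-2, edge-2, search-1 page on-call.
  db-r: +60 → 60 ≥ 60
  search-2: +30+35 → 65 ≥ 40
Round 3 — db-r, search-2 page on-call.
No further pages.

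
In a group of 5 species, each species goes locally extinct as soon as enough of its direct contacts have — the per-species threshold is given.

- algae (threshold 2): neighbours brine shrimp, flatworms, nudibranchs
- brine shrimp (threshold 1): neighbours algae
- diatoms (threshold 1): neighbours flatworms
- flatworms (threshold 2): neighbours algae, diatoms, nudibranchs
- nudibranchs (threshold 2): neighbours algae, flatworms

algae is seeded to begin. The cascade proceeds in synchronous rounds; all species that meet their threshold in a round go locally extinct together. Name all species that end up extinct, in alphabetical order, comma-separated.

Round 1 — algae goes locally extinct (initial).
Round 2 — checking thresholds:
  brine shrimp: 1 of 1 neighbours ≥ 1, goes locally extinct.
  flatworms: 1 of 3 neighbours < 2, below threshold.
  nudibranchs: 1 of 2 neighbours < 2, below threshold.
Round 3 — no new extinctions; cascade stops.

algae, brine shrimp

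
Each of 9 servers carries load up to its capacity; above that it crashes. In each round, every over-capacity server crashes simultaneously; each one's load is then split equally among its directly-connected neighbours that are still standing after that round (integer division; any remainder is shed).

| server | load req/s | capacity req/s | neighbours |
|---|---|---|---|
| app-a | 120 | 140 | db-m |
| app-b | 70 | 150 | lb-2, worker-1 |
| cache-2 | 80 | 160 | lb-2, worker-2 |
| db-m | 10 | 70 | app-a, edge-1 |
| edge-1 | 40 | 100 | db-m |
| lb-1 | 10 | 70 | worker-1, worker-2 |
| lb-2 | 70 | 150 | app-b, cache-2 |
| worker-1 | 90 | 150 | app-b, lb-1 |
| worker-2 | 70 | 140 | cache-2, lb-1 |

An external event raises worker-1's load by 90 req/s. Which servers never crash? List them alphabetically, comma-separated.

app-a, db-m, edge-1

Round 1 — worker-1 at 180 > 150. worker-1 crashes.
  worker-1 sheds 180 req/s to app-b, lb-1: 90 each.
    app-b: 70+90 = 160 > 150
    lb-1: 10+90 = 100 > 70
Round 2 — app-b, lb-1 crash.
  app-b sheds 160 req/s to lb-2: 160 each.
    lb-2: 70+160 = 230 > 150
  lb-1 sheds 100 req/s to worker-2: 100 each.
    worker-2: 70+100 = 170 > 140
Round 3 — lb-2, worker-2 crash.
  lb-2 sheds 230 req/s to cache-2: 230 each.
    cache-2: 80+230 = 310 > 160
  worker-2 sheds 170 req/s to cache-2: 170 each.
    cache-2: 310+170 = 480 > 160
Round 4 — cache-2 crashes.
  cache-2 sheds 480 req/s: no online neighbours, lost.
No further crashes.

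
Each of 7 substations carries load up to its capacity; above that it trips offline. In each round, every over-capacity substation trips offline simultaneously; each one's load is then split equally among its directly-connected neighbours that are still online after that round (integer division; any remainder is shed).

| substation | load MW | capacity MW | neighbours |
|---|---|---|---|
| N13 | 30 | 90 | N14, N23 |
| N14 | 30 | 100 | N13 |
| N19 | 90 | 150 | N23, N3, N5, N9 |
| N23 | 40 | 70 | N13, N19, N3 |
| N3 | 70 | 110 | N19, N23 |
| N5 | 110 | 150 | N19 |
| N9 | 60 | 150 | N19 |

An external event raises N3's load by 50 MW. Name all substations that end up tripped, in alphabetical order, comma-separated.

N19, N23, N3, N5, N9

Round 1 — N3 at 120 > 110. N3 trips offline.
  N3 sheds 120 MW to N19, N23: 60 each.
    N19: 90+60 = 150 ≤ 150
    N23: 40+60 = 100 > 70
Round 2 — N23 trips offline.
  N23 sheds 100 MW to N13, N19: 50 each.
    N13: 30+50 = 80 ≤ 90
    N19: 150+50 = 200 > 150
Round 3 — N19 trips offline.
  N19 sheds 200 MW to N5, N9: 100 each.
    N5: 110+100 = 210 > 150
    N9: 60+100 = 160 > 150
Round 4 — N5, N9 trip offline.
  N5 sheds 210 MW: no online neighbours, lost.
  N9 sheds 160 MW: no online neighbours, lost.
No further trips.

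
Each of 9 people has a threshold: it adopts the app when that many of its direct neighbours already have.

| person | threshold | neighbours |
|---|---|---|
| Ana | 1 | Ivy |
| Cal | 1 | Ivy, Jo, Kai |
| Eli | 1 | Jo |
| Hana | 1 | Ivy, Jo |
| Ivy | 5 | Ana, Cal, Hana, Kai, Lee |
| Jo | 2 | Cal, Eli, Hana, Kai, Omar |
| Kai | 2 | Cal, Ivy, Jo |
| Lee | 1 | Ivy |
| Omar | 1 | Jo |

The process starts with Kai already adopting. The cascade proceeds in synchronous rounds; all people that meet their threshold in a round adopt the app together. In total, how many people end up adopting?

Round 1 — Kai adopts the app (initial).
Round 2 — checking thresholds:
  Cal: 1 of 3 neighbours ≥ 1, adopts the app.
  Ivy: 1 of 5 neighbours < 5, below threshold.
  Jo: 1 of 5 neighbours < 2, below threshold.
Round 3 — checking thresholds:
  Ivy: 2 of 5 neighbours < 5, below threshold.
  Jo: 2 of 5 neighbours ≥ 2, adopts the app.
Round 4 — checking thresholds:
  Eli: 1 of 1 neighbours ≥ 1, adopts the app.
  Hana: 1 of 2 neighbours ≥ 1, adopts the app.
  Ivy: 2 of 5 neighbours < 5, below threshold.
  Omar: 1 of 1 neighbours ≥ 1, adopts the app.
Round 5 — no new adoptions; cascade stops.

6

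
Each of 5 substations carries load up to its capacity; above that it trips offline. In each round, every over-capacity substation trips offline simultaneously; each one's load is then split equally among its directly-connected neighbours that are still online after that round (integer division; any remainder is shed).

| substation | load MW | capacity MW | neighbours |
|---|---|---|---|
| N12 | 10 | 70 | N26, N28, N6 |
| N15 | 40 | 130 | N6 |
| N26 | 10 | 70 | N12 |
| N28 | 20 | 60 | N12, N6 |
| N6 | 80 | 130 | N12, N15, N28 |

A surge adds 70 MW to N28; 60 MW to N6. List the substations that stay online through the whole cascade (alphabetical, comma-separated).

Round 1 — N28 at 90 > 60; N6 at 140 > 130. N28, N6 trip offline.
  N28 sheds 90 MW to N12: 90 each.
    N12: 10+90 = 100 > 70
  N6 sheds 140 MW to N12, N15: 70 each.
    N12: 100+70 = 170 > 70
    N15: 40+70 = 110 ≤ 130
Round 2 — N12 trips offline.
  N12 sheds 170 MW to N26: 170 each.
    N26: 10+170 = 180 > 70
Round 3 — N26 trips offline.
  N26 sheds 180 MW: no online neighbours, lost.
No further trips.

N15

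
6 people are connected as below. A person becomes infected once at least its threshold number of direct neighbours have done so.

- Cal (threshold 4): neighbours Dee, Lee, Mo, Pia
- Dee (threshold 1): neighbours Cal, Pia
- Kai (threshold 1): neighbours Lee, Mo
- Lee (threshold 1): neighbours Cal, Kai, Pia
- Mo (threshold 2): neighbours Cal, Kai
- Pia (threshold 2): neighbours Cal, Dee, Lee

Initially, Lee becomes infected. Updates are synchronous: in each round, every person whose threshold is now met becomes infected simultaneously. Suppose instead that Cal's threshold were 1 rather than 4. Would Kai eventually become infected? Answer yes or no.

yes

With Cal's threshold at 1:
Round 1 — Lee becomes infected (initial).
Round 2 — checking thresholds:
  Cal: 1 of 4 neighbours ≥ 1, becomes infected.
  Kai: 1 of 2 neighbours ≥ 1, becomes infected.
  Pia: 1 of 3 neighbours < 2, holds.
Round 3 — checking thresholds:
  Dee: 1 of 2 neighbours ≥ 1, becomes infected.
  Mo: 2 of 2 neighbours ≥ 2, becomes infected.
  Pia: 2 of 3 neighbours ≥ 2, becomes infected.
Round 4 — no new infections; cascade stops.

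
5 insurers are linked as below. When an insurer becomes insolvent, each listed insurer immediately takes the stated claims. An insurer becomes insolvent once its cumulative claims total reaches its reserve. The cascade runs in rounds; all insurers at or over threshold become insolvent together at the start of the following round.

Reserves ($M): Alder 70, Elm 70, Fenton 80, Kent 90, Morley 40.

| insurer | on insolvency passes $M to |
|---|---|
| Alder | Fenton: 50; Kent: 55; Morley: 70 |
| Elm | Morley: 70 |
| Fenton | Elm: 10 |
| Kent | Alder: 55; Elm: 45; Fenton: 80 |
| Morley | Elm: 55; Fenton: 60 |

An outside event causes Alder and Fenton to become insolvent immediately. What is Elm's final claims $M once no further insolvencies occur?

Round 1 — Alder, Fenton become insolvent (initial).
  Elm: +10 → 10 < 70
  Kent: +55 → 55 < 90
  Morley: +70 → 70 ≥ 40
Round 2 — Morley becomes insolvent.
  Elm: +55 → 65 < 70
No further insolvencies.

65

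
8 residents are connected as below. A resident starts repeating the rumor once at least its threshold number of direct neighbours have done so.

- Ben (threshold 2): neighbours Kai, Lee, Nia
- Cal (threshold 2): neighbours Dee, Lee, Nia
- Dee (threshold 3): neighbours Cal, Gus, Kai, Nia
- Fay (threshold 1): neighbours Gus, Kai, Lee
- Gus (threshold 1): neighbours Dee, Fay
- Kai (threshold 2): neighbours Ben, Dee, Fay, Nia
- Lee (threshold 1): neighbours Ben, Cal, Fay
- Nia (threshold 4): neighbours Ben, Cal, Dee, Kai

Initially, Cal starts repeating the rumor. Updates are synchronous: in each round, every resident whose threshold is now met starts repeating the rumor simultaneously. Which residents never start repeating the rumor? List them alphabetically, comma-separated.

Ben, Dee, Kai, Nia

Round 1 — Cal starts repeating the rumor (initial).
Round 2 — checking thresholds:
  Dee: 1 of 4 neighbours < 3, below threshold.
  Lee: 1 of 3 neighbours ≥ 1, starts repeating the rumor.
  Nia: 1 of 4 neighbours < 4, below threshold.
Round 3 — checking thresholds:
  Ben: 1 of 3 neighbours < 2, below threshold.
  Dee: 1 of 4 neighbours < 3, below threshold.
  Fay: 1 of 3 neighbours ≥ 1, starts repeating the rumor.
  Nia: 1 of 4 neighbours < 4, below threshold.
Round 4 — checking thresholds:
  Ben: 1 of 3 neighbours < 2, below threshold.
  Dee: 1 of 4 neighbours < 3, below threshold.
  Gus: 1 of 2 neighbours ≥ 1, starts repeating the rumor.
  Kai: 1 of 4 neighbours < 2, below threshold.
  Nia: 1 of 4 neighbours < 4, below threshold.
Round 5 — no new spreads; cascade stops.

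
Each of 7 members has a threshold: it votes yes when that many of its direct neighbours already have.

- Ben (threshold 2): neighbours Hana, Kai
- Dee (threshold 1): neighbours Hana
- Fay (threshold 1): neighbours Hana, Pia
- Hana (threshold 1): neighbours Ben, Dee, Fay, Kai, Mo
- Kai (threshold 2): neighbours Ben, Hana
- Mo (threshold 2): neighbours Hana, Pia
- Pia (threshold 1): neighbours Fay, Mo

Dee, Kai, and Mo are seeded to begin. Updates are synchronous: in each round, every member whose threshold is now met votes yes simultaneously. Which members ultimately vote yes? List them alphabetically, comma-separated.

Round 1 — Dee, Kai, Mo vote yes (initial).
Round 2 — checking thresholds:
  Ben: 1 of 2 neighbours < 2, holds.
  Hana: 3 of 5 neighbours ≥ 1, votes yes.
  Pia: 1 of 2 neighbours ≥ 1, votes yes.
Round 3 — checking thresholds:
  Ben: 2 of 2 neighbours ≥ 2, votes yes.
  Fay: 2 of 2 neighbours ≥ 1, votes yes.
Round 4 — no new yes votes; cascade stops.

Ben, Dee, Fay, Hana, Kai, Mo, Pia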